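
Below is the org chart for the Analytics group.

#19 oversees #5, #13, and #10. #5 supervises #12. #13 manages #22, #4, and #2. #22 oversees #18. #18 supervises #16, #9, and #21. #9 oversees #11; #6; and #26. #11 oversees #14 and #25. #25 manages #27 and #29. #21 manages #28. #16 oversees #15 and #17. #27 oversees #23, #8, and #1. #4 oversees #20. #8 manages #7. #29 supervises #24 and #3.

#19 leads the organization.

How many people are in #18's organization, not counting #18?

#18 directly manages #9, #21, #16. Under #9: #26, #6, #11, #14, #25, #29, #3, #24, #27, #1, #8, #7, #23 (13). Under #21: #28 (1). Under #16: #17, #15 (2). So #18's organization is 3 direct reports plus everyone under them: 14 + 2 + 3 = 19.

19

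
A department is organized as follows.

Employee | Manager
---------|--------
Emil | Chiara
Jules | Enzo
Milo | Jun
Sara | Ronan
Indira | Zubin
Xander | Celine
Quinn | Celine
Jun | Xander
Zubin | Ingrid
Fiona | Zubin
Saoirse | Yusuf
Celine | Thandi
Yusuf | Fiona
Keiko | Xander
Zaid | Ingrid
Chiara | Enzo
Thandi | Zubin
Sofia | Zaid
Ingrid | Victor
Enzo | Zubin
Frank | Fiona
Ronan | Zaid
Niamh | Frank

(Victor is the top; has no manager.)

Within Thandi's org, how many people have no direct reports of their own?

3

The people in Thandi's organization with no one reporting to them are Quinn, Keiko, Milo. That is 3.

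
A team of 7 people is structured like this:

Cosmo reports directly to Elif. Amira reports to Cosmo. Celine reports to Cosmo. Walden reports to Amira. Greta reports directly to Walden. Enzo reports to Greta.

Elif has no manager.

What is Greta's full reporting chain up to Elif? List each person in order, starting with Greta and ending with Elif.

Greta reports to Walden. Walden reports to Amira. Amira reports to Cosmo. Cosmo reports to Elif. Elif is at the top.

Greta -> Walden -> Amira -> Cosmo -> Elif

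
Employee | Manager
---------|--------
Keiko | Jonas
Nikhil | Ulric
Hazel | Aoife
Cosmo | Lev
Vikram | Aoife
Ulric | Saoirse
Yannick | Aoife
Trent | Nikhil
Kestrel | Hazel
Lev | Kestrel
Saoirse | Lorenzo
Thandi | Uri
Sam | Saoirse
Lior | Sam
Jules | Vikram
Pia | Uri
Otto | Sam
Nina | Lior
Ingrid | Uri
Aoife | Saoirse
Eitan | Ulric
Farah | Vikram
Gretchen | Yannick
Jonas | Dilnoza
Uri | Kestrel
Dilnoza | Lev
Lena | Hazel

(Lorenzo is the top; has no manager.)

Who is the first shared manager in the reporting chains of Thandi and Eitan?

Saoirse

Thandi's chain of managers is Uri, Kestrel, Hazel, Aoife, Saoirse, Lorenzo. Eitan's chain of managers is Ulric, Saoirse, Lorenzo. The first manager that appears in both chains is Saoirse.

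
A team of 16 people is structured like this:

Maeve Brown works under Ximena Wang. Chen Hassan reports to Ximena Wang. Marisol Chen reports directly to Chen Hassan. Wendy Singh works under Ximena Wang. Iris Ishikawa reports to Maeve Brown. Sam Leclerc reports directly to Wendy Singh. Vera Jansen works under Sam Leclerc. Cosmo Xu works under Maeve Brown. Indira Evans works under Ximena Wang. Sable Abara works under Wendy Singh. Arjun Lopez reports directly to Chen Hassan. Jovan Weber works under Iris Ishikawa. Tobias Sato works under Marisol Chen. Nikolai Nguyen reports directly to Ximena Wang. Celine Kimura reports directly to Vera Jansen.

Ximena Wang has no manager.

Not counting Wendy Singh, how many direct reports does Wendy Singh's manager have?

Wendy Singh reports to Ximena Wang. Ximena Wang's other direct reports are Maeve Brown, Chen Hassan, Indira Evans, Nikolai Nguyen — 4 peers.

4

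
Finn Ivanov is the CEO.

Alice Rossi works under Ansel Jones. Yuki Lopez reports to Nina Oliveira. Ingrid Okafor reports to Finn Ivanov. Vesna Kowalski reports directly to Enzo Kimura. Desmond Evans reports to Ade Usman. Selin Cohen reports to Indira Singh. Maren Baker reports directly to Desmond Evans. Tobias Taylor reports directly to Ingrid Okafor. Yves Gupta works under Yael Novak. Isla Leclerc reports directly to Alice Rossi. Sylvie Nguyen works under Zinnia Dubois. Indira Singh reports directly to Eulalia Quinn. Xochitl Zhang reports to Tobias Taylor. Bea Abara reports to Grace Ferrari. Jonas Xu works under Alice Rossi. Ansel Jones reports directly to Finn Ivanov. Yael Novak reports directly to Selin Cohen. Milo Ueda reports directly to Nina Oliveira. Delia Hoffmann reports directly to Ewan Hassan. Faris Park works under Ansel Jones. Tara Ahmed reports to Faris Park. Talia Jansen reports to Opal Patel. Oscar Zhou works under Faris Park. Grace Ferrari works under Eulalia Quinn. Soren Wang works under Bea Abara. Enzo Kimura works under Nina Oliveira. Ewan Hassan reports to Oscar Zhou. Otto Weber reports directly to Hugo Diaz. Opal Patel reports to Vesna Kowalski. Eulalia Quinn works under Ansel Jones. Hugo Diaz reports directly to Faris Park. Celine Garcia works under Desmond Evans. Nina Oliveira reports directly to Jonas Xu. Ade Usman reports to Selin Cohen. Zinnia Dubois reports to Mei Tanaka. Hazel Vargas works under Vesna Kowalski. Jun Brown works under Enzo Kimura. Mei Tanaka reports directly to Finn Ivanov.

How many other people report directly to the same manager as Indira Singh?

1

Indira Singh reports to Eulalia Quinn. Eulalia Quinn's other direct reports are Grace Ferrari — 1 peer.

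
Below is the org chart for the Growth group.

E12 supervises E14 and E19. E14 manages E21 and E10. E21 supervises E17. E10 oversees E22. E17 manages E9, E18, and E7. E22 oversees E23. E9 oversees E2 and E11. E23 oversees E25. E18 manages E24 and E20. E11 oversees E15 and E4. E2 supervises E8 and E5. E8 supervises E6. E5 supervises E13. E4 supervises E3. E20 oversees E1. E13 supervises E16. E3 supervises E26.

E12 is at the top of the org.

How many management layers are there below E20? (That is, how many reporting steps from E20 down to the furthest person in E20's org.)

The longest chain under E20 runs E20 → E1, which is 1 level below E20.

1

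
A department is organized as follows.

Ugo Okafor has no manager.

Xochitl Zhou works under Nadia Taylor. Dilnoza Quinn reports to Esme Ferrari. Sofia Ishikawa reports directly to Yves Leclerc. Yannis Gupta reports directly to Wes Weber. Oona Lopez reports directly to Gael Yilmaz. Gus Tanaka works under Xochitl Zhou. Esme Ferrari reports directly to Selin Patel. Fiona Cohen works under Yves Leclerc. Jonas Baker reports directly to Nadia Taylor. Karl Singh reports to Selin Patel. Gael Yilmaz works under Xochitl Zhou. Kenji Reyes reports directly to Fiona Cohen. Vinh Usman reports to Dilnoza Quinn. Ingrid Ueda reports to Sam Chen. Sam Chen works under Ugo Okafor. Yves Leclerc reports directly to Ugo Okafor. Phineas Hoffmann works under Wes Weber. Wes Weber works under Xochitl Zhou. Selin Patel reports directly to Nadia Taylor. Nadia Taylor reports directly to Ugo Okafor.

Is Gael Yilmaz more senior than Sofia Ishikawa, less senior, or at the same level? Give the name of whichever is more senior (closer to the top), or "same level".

Sofia Ishikawa

Gael Yilmaz is 3 levels below Ugo Okafor; Sofia Ishikawa is 2. Sofia Ishikawa is higher.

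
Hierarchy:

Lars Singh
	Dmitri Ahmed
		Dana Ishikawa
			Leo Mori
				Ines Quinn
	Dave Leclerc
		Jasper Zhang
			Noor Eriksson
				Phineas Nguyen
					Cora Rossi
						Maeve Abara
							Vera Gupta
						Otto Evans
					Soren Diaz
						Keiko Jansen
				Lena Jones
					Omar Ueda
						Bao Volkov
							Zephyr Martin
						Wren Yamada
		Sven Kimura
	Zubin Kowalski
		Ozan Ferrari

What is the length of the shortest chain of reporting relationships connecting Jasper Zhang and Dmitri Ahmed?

3

Jasper Zhang is 2 levels below Lars Singh, and Dmitri Ahmed is 1 level below Lars Singh (their lowest common manager). The shortest path runs up from Jasper Zhang to Lars Singh and back down to Dmitri Ahmed: 2 + 1 = 3 links.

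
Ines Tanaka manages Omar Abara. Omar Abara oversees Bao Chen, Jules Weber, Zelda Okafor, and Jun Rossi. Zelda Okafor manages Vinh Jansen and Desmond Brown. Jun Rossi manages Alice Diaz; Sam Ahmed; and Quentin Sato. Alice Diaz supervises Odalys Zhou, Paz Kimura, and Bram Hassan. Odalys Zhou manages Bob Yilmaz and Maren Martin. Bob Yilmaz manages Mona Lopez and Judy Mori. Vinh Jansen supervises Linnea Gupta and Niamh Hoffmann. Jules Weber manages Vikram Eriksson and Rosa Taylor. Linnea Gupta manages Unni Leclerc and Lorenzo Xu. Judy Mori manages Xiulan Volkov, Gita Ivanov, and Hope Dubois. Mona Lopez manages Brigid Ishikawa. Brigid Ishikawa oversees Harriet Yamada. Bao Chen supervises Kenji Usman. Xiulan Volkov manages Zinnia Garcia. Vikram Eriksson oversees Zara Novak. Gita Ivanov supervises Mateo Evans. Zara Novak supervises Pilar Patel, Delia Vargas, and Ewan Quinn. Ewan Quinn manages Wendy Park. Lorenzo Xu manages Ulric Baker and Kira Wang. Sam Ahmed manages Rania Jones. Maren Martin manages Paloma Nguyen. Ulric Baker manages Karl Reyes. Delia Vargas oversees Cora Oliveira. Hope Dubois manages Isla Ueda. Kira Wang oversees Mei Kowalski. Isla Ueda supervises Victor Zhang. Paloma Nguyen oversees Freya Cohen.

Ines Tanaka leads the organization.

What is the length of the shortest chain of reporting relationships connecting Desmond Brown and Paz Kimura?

5

Desmond Brown is 2 levels below Omar Abara, and Paz Kimura is 3 levels below Omar Abara (their lowest common manager). The shortest path runs up from Desmond Brown to Omar Abara and back down to Paz Kimura: 2 + 3 = 5 links.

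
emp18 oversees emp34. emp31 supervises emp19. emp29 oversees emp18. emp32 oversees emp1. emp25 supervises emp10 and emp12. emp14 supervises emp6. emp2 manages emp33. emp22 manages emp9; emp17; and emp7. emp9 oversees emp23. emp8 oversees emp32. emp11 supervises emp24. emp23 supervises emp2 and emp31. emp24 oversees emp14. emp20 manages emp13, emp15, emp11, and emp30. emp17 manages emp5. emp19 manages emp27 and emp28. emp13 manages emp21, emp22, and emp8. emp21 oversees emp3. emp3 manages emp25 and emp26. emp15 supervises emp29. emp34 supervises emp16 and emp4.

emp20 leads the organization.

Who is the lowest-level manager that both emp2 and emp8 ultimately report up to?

emp13

emp2's chain of managers is emp23, emp9, emp22, emp13, emp20. emp8's chain of managers is emp13, emp20. The first manager that appears in both chains is emp13.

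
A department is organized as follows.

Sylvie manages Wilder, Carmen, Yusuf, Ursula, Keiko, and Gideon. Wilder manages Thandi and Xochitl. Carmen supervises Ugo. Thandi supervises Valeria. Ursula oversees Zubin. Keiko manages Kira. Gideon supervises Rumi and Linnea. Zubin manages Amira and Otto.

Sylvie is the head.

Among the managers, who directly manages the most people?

Sylvie

Direct-report counts: Sylvie has 6; Gideon has 2; Keiko has 1; Ursula has 1; Zubin has 2; Carmen has 1; Wilder has 2; Thandi has 1. The largest is 6, held by Sylvie.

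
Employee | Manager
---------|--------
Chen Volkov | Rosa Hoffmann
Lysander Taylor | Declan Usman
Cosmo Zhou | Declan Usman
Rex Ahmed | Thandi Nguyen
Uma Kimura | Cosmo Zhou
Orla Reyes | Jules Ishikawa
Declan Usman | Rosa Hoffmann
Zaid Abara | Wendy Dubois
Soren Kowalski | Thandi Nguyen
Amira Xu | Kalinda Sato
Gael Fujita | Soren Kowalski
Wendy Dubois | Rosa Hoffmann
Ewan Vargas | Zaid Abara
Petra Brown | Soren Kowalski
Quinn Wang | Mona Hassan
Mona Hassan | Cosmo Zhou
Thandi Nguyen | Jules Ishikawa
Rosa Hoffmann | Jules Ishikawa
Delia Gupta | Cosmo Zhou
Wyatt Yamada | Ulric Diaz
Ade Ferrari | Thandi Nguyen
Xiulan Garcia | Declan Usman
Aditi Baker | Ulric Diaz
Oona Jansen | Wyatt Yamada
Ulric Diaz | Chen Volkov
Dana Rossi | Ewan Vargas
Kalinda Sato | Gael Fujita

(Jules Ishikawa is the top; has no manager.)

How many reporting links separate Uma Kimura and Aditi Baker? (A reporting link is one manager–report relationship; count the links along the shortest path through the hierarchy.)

6

Uma Kimura is 3 levels below Rosa Hoffmann, and Aditi Baker is 3 levels below Rosa Hoffmann (their lowest common manager). The shortest path runs up from Uma Kimura to Rosa Hoffmann and back down to Aditi Baker: 3 + 3 = 6 links.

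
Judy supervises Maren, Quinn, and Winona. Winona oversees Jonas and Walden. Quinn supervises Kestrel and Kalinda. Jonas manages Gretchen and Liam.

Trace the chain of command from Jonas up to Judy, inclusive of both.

Jonas -> Winona -> Judy

Jonas reports to Winona. Winona reports to Judy. Judy is at the top.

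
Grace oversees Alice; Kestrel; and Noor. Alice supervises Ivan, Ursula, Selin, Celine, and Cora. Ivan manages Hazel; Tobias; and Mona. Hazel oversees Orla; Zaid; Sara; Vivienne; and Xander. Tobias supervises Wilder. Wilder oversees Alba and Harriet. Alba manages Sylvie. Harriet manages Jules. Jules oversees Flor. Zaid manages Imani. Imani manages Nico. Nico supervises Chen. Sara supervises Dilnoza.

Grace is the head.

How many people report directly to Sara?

1

Sara directly manages Dilnoza. That is 1 direct report.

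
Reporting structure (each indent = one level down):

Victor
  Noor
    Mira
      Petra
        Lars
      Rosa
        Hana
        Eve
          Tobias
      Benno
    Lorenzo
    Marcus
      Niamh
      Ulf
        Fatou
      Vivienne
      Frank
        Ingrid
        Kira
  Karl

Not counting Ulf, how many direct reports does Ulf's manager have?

3

Ulf reports to Marcus. Marcus's other direct reports are Niamh, Vivienne, Frank — 3 peers.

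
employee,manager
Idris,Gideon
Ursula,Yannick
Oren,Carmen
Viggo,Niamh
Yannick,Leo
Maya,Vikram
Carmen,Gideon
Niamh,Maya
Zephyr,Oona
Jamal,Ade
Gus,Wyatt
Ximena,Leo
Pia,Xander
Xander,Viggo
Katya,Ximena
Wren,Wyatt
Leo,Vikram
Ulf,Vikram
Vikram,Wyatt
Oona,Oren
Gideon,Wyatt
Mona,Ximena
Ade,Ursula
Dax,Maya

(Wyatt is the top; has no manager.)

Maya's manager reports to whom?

Maya reports to Vikram, and Vikram reports to Wyatt. So Maya's skip-level manager is Wyatt.

Wyatt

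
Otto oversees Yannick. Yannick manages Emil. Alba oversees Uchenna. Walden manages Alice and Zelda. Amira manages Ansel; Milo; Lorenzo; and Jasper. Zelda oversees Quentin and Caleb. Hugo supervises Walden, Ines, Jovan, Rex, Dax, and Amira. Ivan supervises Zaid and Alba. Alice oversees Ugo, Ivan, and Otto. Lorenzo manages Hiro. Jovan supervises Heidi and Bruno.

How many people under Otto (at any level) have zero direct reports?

1

The only person in Otto's organization with no one reporting to them is Emil. That is 1.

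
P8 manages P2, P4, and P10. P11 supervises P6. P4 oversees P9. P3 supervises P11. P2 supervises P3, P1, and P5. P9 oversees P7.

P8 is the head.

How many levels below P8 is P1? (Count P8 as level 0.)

Chain from P1 up to P8: P1 → P2 → P8. That is 2 steps up, so P1 is 2 levels below P8.

2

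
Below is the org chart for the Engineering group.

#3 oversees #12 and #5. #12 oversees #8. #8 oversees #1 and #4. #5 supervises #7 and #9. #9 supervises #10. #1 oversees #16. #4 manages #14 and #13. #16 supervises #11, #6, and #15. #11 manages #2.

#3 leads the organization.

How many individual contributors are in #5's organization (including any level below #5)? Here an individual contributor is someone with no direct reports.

2

The people in #5's organization with no one reporting to them are #7, #10. That is 2.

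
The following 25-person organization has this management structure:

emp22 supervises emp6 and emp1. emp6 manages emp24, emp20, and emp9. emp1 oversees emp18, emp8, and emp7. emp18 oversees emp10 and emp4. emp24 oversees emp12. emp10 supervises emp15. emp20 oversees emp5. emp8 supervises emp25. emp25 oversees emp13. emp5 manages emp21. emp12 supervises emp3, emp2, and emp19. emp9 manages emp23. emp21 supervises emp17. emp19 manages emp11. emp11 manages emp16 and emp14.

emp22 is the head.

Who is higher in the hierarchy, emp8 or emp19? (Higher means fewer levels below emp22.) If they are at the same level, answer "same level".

emp8

emp8 is 2 levels below emp22; emp19 is 4. emp8 is higher.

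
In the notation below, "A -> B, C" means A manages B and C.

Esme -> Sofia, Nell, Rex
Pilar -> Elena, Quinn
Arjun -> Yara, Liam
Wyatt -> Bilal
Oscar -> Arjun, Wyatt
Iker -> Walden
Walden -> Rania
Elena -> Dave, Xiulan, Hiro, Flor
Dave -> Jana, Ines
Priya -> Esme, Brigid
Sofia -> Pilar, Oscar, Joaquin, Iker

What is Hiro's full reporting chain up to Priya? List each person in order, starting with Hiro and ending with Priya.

Hiro -> Elena -> Pilar -> Sofia -> Esme -> Priya

Hiro reports to Elena. Elena reports to Pilar. Pilar reports to Sofia. Sofia reports to Esme. Esme reports to Priya. Priya is at the top.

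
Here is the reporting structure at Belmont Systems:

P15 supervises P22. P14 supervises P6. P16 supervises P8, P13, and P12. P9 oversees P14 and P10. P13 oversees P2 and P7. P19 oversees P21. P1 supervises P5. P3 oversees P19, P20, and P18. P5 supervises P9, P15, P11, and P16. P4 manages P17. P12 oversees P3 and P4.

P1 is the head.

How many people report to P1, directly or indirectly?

P1 directly manages P5. Under P5: P11, P15, P22, P9, P10, P14, P6, P16, P12, P4, P17, P3, P18, P20, P19, P21, P13, P7, P2, P8 (20). That's 21 in total.

21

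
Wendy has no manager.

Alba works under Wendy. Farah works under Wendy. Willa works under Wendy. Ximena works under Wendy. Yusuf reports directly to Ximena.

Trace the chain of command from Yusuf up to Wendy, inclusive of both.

Yusuf reports to Ximena. Ximena reports to Wendy. Wendy is at the top.

Yusuf -> Ximena -> Wendy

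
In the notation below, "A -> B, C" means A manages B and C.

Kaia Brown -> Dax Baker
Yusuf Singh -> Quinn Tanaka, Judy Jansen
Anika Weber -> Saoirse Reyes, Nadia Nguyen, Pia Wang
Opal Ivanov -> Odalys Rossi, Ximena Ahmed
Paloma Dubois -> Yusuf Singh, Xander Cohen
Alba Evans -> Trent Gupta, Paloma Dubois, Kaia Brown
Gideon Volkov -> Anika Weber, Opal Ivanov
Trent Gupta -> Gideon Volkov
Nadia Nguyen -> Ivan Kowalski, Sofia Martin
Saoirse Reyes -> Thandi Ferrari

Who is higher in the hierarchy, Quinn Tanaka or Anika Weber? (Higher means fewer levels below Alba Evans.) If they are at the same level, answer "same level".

Both Quinn Tanaka and Anika Weber are 3 levels below Alba Evans.

same level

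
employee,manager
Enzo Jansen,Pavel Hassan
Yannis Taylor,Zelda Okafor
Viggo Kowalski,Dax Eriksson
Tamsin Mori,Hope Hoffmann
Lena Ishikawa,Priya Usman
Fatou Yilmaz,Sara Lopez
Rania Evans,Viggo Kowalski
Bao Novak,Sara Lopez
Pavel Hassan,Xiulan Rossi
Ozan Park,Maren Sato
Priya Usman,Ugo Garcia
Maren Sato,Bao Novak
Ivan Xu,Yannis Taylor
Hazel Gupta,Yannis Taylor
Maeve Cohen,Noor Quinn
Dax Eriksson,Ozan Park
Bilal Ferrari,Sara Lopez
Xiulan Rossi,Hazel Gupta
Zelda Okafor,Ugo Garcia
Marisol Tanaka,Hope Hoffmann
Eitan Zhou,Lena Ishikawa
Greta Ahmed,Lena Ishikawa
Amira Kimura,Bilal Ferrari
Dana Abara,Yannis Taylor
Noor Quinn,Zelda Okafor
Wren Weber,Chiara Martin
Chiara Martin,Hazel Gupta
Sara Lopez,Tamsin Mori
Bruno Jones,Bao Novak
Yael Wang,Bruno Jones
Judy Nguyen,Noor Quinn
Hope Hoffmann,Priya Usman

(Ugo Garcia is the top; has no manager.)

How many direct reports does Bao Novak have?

2

Bao Novak directly manages Bruno Jones, Maren Sato. That is 2 direct reports.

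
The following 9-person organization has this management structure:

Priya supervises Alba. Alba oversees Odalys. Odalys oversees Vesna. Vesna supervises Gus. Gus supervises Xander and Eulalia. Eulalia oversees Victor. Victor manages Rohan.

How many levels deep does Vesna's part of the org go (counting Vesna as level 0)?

The longest chain under Vesna runs Vesna → Gus → Eulalia → Victor → Rohan, which is 4 levels below Vesna.

4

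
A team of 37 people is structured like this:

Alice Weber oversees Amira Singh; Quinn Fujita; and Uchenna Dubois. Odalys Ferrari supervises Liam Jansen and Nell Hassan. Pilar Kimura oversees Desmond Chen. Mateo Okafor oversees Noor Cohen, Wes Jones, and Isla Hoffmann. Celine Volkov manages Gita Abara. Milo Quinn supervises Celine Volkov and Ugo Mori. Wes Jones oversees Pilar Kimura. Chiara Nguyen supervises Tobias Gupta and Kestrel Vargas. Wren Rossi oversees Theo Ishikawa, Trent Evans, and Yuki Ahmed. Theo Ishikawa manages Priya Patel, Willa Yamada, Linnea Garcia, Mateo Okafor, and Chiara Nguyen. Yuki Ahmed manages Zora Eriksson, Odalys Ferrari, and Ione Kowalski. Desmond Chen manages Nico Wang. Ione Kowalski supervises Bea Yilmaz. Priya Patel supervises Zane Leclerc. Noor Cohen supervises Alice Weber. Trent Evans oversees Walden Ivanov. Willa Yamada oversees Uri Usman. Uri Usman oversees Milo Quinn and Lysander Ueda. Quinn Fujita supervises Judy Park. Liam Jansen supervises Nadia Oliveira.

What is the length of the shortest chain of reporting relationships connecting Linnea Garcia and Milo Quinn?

Linnea Garcia is 1 level below Theo Ishikawa, and Milo Quinn is 3 levels below Theo Ishikawa (their lowest common manager). The shortest path runs up from Linnea Garcia to Theo Ishikawa and back down to Milo Quinn: 1 + 3 = 4 links.

4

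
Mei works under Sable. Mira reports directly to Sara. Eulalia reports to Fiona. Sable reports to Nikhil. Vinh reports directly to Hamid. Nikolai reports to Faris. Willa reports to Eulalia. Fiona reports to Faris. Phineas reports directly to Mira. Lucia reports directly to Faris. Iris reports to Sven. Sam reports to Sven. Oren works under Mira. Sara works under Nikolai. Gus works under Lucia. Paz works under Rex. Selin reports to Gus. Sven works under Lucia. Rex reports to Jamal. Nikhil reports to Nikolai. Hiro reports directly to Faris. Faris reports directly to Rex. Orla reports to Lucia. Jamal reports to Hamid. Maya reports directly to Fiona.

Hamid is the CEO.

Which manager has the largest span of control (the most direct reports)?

Direct-report counts: Hamid has 2; Jamal has 1; Rex has 2; Faris has 4; Fiona has 2; Eulalia has 1; Nikolai has 2; Nikhil has 1; Sable has 1; Sara has 1; Mira has 2; Lucia has 3; Sven has 2; Gus has 1. The largest is 4, held by Faris.

Faris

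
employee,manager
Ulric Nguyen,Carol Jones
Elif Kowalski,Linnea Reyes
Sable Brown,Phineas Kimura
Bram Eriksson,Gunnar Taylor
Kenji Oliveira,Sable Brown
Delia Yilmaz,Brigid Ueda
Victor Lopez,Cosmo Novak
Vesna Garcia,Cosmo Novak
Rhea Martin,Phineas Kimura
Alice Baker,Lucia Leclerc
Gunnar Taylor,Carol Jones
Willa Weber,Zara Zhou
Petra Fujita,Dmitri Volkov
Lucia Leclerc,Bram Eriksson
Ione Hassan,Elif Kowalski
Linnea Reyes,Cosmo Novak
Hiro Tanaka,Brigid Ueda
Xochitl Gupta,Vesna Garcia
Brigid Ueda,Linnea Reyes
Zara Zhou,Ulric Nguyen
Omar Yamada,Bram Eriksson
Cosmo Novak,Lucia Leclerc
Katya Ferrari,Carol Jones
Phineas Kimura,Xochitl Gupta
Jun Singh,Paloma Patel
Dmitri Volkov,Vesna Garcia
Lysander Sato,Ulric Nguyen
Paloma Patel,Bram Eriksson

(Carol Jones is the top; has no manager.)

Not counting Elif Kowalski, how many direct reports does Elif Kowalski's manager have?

Elif Kowalski reports to Linnea Reyes. Linnea Reyes's other direct reports are Brigid Ueda — 1 peer.

1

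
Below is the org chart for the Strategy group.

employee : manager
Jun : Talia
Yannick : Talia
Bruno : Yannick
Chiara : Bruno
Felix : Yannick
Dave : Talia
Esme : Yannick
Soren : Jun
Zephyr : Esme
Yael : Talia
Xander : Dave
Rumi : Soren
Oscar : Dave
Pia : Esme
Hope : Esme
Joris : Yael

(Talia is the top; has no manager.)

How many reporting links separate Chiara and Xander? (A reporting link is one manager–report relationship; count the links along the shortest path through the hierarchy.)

Chiara is 3 levels below Talia, and Xander is 2 levels below Talia (their lowest common manager). The shortest path runs up from Chiara to Talia and back down to Xander: 3 + 2 = 5 links.

5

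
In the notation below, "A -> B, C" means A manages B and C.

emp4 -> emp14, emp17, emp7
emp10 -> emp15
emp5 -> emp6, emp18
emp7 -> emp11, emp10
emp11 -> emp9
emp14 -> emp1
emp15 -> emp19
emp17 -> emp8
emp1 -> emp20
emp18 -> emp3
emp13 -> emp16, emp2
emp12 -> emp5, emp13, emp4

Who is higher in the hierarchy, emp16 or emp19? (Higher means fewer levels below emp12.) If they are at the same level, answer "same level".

emp16 is 2 levels below emp12; emp19 is 5. emp16 is higher.

emp16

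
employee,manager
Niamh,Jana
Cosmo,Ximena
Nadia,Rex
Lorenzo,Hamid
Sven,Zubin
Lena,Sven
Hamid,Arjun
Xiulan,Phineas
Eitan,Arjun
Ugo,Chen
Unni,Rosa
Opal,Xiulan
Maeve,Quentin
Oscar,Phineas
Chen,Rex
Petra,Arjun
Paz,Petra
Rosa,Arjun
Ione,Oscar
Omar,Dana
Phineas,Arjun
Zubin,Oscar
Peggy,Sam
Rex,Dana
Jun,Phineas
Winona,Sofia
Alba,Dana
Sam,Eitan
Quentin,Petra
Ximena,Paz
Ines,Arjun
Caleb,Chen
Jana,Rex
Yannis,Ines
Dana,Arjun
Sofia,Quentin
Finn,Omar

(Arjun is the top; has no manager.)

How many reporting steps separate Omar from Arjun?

2

Chain from Omar up to Arjun: Omar → Dana → Arjun. That is 2 steps up, so Omar is 2 levels below Arjun.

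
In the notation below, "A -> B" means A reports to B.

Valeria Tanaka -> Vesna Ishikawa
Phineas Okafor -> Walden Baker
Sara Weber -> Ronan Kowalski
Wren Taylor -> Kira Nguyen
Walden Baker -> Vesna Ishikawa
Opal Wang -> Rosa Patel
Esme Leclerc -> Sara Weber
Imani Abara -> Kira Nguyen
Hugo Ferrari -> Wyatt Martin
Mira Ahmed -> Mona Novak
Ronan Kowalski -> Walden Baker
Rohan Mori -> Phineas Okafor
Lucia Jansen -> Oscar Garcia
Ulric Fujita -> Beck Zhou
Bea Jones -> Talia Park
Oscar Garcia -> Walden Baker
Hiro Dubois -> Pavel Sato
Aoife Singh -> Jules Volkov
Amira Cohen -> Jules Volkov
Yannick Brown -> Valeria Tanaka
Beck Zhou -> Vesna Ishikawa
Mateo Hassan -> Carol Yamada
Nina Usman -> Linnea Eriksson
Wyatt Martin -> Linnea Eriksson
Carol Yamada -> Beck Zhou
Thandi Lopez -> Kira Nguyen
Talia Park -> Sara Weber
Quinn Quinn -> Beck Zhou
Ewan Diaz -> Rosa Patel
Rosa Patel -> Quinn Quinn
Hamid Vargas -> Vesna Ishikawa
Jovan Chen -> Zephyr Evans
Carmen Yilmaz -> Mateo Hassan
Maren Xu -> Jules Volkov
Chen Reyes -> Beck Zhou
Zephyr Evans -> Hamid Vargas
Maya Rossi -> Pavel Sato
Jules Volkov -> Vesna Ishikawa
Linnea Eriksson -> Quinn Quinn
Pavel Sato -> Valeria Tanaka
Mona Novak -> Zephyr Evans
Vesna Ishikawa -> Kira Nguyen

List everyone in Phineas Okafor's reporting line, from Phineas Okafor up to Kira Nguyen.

Phineas Okafor reports to Walden Baker. Walden Baker reports to Vesna Ishikawa. Vesna Ishikawa reports to Kira Nguyen. Kira Nguyen is at the top.

Phineas Okafor -> Walden Baker -> Vesna Ishikawa -> Kira Nguyen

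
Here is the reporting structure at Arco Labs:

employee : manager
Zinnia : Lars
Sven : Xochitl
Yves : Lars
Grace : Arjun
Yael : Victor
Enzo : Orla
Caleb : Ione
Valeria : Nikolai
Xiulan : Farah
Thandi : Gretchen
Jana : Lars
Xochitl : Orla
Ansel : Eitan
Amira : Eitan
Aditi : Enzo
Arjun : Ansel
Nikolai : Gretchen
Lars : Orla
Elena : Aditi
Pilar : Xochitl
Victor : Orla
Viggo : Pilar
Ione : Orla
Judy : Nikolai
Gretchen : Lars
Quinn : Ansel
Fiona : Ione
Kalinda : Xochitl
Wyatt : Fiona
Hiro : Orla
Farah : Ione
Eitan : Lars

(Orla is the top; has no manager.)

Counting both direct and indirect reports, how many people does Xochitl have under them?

Xochitl directly manages Kalinda, Pilar, Sven. Kalinda has no reports. Under Pilar: Viggo (1). Sven has no reports. So Xochitl's organization is 3 direct reports plus everyone under them: 1 + 2 + 1 = 4.

4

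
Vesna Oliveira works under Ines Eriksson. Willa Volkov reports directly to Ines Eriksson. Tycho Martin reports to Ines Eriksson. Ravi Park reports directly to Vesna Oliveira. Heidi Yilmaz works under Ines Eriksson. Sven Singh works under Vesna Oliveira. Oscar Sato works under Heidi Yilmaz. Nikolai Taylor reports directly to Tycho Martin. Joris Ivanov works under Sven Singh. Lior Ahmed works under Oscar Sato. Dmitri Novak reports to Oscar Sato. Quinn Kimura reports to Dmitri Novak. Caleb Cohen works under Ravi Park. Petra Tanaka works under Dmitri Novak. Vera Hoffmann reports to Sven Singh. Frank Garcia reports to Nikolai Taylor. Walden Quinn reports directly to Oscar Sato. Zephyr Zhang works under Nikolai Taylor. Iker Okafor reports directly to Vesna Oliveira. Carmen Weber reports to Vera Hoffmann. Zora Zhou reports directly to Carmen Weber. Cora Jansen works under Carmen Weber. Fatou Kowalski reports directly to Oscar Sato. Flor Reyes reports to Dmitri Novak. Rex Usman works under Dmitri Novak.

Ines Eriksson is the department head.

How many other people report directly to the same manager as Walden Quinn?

3

Walden Quinn reports to Oscar Sato. Oscar Sato's other direct reports are Lior Ahmed, Dmitri Novak, Fatou Kowalski — 3 peers.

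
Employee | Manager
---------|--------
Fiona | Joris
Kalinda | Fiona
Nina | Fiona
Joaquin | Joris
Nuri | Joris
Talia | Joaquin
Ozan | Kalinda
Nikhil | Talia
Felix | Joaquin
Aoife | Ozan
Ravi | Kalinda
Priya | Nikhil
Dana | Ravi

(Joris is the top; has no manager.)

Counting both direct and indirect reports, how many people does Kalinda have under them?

4

Kalinda directly manages Ozan, Ravi. Under Ozan: Aoife (1). Under Ravi: Dana (1). So Kalinda's organization is 2 direct reports plus everyone under them: 2 + 2 = 4.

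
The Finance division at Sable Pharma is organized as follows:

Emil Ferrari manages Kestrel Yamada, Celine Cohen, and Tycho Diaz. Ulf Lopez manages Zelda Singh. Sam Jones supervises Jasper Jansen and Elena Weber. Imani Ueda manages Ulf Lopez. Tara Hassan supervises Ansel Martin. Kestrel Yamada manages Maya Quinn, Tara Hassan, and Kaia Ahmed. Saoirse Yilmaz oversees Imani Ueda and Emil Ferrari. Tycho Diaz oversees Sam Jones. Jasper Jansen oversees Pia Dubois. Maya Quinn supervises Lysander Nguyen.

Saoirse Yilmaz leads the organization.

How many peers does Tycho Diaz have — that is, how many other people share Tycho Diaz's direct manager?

Tycho Diaz reports to Emil Ferrari. Emil Ferrari's other direct reports are Kestrel Yamada, Celine Cohen — 2 peers.

2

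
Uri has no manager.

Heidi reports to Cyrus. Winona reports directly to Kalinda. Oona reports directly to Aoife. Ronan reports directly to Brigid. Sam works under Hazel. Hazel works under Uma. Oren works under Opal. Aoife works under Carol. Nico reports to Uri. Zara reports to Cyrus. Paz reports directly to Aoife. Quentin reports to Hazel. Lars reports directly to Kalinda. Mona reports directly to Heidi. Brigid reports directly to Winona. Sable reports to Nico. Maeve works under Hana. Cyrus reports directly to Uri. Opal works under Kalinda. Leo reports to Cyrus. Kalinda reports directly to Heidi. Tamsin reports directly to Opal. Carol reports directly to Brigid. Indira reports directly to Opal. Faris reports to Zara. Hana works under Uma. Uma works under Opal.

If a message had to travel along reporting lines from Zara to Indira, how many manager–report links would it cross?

Zara is 1 level below Cyrus, and Indira is 4 levels below Cyrus (their lowest common manager). The shortest path runs up from Zara to Cyrus and back down to Indira: 1 + 4 = 5 links.

5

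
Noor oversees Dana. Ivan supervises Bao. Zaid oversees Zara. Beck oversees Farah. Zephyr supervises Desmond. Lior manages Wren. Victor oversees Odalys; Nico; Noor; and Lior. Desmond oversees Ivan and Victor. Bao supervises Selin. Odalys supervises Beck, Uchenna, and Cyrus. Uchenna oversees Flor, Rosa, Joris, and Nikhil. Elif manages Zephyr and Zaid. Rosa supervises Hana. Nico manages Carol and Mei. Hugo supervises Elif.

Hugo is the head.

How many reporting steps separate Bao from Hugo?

5

Chain from Bao up to Hugo: Bao → Ivan → Desmond → Zephyr → Elif → Hugo. That is 5 steps up, so Bao is 5 levels below Hugo.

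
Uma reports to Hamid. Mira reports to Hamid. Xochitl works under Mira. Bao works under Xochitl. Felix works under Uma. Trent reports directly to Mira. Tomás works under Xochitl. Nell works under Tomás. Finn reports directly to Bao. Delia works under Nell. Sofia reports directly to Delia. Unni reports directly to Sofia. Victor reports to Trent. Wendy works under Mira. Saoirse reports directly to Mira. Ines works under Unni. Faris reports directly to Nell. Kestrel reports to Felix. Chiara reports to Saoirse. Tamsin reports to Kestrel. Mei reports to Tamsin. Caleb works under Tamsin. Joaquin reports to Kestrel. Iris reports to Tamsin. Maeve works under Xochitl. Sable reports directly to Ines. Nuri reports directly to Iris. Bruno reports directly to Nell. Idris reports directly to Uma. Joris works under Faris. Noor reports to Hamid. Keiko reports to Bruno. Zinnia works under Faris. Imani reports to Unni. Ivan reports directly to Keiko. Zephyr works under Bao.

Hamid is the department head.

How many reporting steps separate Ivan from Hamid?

7

Chain from Ivan up to Hamid: Ivan → Keiko → Bruno → Nell → Tomás → Xochitl → Mira → Hamid. That is 7 steps up, so Ivan is 7 levels below Hamid.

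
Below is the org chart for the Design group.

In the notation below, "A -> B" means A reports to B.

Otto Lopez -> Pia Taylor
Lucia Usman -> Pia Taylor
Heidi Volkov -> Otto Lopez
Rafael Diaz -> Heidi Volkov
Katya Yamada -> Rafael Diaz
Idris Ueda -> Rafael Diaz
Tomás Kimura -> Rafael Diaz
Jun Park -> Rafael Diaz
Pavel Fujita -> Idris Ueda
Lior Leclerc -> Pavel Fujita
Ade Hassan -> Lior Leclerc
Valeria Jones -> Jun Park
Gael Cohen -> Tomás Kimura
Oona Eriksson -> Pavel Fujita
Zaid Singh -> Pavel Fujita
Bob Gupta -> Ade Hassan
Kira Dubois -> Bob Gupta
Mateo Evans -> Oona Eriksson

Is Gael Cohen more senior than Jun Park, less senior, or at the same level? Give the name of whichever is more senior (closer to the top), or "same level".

Gael Cohen is 5 levels below Pia Taylor; Jun Park is 4. Jun Park is higher.

Jun Park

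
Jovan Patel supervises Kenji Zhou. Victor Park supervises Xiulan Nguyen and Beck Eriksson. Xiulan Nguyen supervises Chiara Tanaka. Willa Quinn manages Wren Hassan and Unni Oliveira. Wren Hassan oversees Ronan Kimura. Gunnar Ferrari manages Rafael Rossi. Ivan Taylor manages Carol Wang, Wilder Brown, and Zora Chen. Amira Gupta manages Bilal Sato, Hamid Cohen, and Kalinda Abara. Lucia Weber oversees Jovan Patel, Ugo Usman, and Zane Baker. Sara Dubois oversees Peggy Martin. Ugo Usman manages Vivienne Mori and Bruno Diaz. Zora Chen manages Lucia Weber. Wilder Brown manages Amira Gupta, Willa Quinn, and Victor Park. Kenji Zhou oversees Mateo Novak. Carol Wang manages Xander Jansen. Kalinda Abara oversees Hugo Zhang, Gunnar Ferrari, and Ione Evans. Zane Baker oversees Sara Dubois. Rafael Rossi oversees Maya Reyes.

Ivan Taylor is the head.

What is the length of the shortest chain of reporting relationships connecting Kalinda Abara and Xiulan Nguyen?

Kalinda Abara is 2 levels below Wilder Brown, and Xiulan Nguyen is 2 levels below Wilder Brown (their lowest common manager). The shortest path runs up from Kalinda Abara to Wilder Brown and back down to Xiulan Nguyen: 2 + 2 = 4 links.

4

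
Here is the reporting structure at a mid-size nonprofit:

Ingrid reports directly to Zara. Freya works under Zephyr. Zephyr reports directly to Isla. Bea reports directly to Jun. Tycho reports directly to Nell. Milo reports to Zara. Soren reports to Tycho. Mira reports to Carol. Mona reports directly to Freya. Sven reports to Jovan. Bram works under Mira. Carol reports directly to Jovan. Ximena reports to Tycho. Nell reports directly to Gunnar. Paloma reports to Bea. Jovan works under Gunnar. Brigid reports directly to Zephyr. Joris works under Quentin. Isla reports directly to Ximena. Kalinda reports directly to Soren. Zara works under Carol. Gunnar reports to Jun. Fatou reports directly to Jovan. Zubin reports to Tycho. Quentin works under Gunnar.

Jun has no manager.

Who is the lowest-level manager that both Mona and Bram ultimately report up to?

Gunnar

Mona's chain of managers is Freya, Zephyr, Isla, Ximena, Tycho, Nell, Gunnar, Jun. Bram's chain of managers is Mira, Carol, Jovan, Gunnar, Jun. The first manager that appears in both chains is Gunnar.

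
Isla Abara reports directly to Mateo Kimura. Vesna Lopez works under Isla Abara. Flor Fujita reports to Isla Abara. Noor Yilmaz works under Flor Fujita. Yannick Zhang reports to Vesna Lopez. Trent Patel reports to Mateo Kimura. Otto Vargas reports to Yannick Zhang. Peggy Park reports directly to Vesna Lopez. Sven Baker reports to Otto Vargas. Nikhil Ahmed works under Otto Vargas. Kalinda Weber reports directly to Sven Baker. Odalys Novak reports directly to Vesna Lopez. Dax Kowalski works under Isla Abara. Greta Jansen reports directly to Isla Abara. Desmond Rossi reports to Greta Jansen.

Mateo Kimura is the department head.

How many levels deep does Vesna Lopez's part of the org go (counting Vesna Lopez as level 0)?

4

The longest chain under Vesna Lopez runs Vesna Lopez → Yannick Zhang → Otto Vargas → Sven Baker → Kalinda Weber, which is 4 levels below Vesna Lopez.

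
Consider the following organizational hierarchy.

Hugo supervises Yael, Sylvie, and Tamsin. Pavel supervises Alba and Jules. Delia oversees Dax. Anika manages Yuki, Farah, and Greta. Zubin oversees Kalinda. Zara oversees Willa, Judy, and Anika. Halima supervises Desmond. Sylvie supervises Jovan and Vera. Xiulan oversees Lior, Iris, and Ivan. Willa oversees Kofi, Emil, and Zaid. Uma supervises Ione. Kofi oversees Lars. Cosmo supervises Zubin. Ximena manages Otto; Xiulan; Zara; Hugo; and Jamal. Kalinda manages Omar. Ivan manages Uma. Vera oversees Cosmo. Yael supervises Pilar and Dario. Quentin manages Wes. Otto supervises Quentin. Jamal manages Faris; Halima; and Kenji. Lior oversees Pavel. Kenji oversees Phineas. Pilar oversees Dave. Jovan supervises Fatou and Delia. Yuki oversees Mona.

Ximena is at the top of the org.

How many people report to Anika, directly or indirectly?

4

Anika directly manages Yuki, Farah, Greta. Under Yuki: Mona (1). Farah has no reports. Greta has no reports. So Anika's organization is 3 direct reports plus everyone under them: 2 + 1 + 1 = 4.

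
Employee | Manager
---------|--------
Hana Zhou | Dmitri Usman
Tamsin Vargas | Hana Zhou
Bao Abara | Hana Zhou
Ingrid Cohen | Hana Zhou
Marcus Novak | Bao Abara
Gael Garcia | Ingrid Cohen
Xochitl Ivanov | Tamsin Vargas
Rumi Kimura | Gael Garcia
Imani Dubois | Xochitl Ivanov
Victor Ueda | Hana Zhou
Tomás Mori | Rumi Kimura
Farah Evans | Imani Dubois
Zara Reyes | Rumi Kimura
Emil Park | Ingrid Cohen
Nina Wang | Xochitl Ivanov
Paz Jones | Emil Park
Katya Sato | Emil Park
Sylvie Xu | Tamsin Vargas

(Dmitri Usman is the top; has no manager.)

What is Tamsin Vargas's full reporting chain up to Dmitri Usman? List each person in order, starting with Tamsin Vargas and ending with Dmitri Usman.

Tamsin Vargas reports to Hana Zhou. Hana Zhou reports to Dmitri Usman. Dmitri Usman is at the top.

Tamsin Vargas -> Hana Zhou -> Dmitri Usman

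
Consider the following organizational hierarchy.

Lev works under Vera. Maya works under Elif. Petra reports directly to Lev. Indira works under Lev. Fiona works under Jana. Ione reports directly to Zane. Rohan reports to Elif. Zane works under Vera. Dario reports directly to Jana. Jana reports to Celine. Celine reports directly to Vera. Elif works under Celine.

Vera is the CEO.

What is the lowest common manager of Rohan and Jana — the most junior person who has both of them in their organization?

Celine

Rohan's chain of managers is Elif, Celine, Vera. Jana's chain of managers is Celine, Vera. The first manager that appears in both chains is Celine.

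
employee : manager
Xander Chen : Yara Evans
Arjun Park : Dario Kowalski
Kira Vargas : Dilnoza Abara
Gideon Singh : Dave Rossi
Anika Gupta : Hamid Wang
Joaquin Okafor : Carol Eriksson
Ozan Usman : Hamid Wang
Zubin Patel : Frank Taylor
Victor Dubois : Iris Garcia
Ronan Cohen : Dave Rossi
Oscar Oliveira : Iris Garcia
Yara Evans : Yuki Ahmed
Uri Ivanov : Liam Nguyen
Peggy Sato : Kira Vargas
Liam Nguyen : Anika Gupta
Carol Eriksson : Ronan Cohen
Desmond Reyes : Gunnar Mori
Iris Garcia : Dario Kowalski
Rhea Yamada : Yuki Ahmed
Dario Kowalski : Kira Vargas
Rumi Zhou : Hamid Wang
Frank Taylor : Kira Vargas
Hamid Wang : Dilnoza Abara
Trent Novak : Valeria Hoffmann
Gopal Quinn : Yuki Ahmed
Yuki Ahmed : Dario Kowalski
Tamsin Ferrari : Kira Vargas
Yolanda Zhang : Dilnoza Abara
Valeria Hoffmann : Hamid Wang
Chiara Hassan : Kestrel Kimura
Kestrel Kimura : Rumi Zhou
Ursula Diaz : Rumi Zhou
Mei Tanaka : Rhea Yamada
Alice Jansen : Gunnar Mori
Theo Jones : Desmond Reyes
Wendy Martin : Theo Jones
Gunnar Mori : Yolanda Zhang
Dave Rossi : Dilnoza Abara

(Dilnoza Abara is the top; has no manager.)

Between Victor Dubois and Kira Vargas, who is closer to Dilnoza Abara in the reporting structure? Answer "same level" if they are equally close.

Victor Dubois is 4 levels below Dilnoza Abara; Kira Vargas is 1. Kira Vargas is higher.

Kira Vargas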